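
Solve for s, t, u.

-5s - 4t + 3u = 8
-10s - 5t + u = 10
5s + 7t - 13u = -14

(0, -2, 0)

Forward elimination on [A|b]:
R2 <- R2 - (2)*R1:  [  0   3  -5  -6 ]
R3 <- R3 - (-1)*R1:  [   0    3  -10   -6 ]
R3 <- R3 - (1)*R2:  [  0   0  -5   0 ]
Row echelon form:
[ -5  -4   3  |   8 ]
[  0   3  -5  |  -6 ]
[  0   0  -5  |   0 ]
Back-substitution:
u = (0) / -5 = 0
t = (-6 - (-5)*(0)) / 3 = -2
s = (8 - (-4)*(-2) - (3)*(0)) / -5 = 0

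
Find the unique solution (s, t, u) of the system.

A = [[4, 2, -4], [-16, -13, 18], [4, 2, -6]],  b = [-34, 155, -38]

Forward elimination on [A|b]:
R2 <- R2 - (-4)*R1:  [  0  -5   2  19 ]
R3 <- R3 - (1)*R1:  [  0   0  -2  -4 ]
Row echelon form:
[ 4   2  -4  |  -34 ]
[ 0  -5   2  |   19 ]
[ 0   0  -2  |   -4 ]
Back-substitution:
u = (-4) / -2 = 2
t = (19 - (2)*(2)) / -5 = -3
s = (-34 - (2)*(-3) - (-4)*(2)) / 4 = -5

(-5, -3, 2)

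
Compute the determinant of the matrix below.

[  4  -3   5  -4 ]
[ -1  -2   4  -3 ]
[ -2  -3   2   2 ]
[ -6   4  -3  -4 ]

det(A) = -162

Forward elimination:
R2 <- R2 - (-1/4)*R1:  [     0  -11/4   21/4     -4 ]
R3 <- R3 - (-1/2)*R1:  [    0  -9/2   9/2     0 ]
R4 <- R4 - (-3/2)*R1:  [    0  -1/2   9/2   -10 ]
R3 <- R3 - (18/11)*R2:  [      0       0  -45/11   72/11 ]
R4 <- R4 - (2/11)*R2:  [       0        0    39/11  -102/11 ]
R4 <- R4 - (-13/15)*R3:  [     0      0      0  -18/5 ]
Upper-triangular form:
[ 4     -3       5     -4 ]
[ 0  -11/4    21/4     -4 ]
[ 0      0  -45/11  72/11 ]
[ 0      0       0  -18/5 ]
det(A) = (-1)^0 * (4) * (-11/4) * (-45/11) * (-18/5) = -162  (0 row swaps -> sign +1)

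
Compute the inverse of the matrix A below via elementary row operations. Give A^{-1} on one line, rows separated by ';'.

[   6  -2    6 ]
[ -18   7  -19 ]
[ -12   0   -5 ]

inverse = [-35/18 -5/9 -2/9; 23/3 7/3 1/3; 14/3 4/3 1/3]

Gauss-Jordan on [A | I]:
R1 <- (1/6)*R1:  [    1  -1/3     1  |   1/6     0     0 ]
R2 <- R2 - (-18)*R1:  [  0   1  -1  |   3   1   0 ]
R3 <- R3 - (-12)*R1:  [  0  -4   7  |   2   0   1 ]
R1 <- R1 - (-1/3)*R2:  [   1    0  2/3  |  7/6  1/3    0 ]
R3 <- R3 - (-4)*R2:  [  0   0   3  |  14   4   1 ]
R3 <- (1/3)*R3:  [    0     0     1  |  14/3   4/3   1/3 ]
R1 <- R1 - (2/3)*R3:  [      1       0       0  |  -35/18    -5/9    -2/9 ]
R2 <- R2 - (-1)*R3:  [    0     1     0  |  23/3   7/3   1/3 ]
Right block of [I | A^{-1}] is the inverse:
[ -35/18  -5/9  -2/9 ]
[   23/3   7/3   1/3 ]
[   14/3   4/3   1/3 ]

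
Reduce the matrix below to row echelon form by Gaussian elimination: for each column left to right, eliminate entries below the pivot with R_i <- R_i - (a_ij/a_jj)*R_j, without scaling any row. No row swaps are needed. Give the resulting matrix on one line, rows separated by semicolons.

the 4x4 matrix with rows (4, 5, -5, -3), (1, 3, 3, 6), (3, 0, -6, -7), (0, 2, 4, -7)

REF = [4 5 -5 -3; 0 7/4 17/4 27/4; 0 0 48/7 68/7; 0 0 0 -27/2]

Forward elimination:
R2 <- R2 - (1/4)*R1:  [    0   7/4  17/4  27/4 ]
R3 <- R3 - (3/4)*R1:  [     0  -15/4   -9/4  -19/4 ]
R3 <- R3 - (-15/7)*R2:  [    0     0  48/7  68/7 ]
R4 <- R4 - (8/7)*R2:  [      0       0    -6/7  -103/7 ]
R4 <- R4 - (-1/8)*R3:  [     0      0      0  -27/2 ]
Row echelon form:
[ 4    5    -5     -3 ]
[ 0  7/4  17/4   27/4 ]
[ 0    0  48/7   68/7 ]
[ 0    0     0  -27/2 ]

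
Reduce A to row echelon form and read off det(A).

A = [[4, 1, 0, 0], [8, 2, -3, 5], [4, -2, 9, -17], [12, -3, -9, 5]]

det(A) = 216

Forward elimination:
R2 <- R2 - (2)*R1:  [  0   0  -3   5 ]
R3 <- R3 - (1)*R1:  [   0   -3    9  -17 ]
R4 <- R4 - (3)*R1:  [  0  -6  -9   5 ]
R2 <-> R3   (pivot in column 2 was zero)
[ 4   1   0    0 ]
[ 0  -3   9  -17 ]
[ 0   0  -3    5 ]
[ 0  -6  -9    5 ]
R4 <- R4 - (2)*R2:  [   0    0  -27   39 ]
R4 <- R4 - (9)*R3:  [  0   0   0  -6 ]
Upper-triangular form:
[ 4   1   0    0 ]
[ 0  -3   9  -17 ]
[ 0   0  -3    5 ]
[ 0   0   0   -6 ]
det(A) = (-1)^1 * (4) * (-3) * (-3) * (-6) = 216  (1 row swap -> sign -1)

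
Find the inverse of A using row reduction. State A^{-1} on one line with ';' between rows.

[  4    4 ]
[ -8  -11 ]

Gauss-Jordan on [A | I]:
R1 <- (1/4)*R1:  [   1    1  |  1/4    0 ]
R2 <- R2 - (-8)*R1:  [  0  -3  |   2   1 ]
R2 <- (1/-3)*R2:  [    0     1  |  -2/3  -1/3 ]
R1 <- R1 - (1)*R2:  [     1      0  |  11/12    1/3 ]
Right block of [I | A^{-1}] is the inverse:
[ 11/12   1/3 ]
[  -2/3  -1/3 ]

inverse = [11/12 1/3; -2/3 -1/3]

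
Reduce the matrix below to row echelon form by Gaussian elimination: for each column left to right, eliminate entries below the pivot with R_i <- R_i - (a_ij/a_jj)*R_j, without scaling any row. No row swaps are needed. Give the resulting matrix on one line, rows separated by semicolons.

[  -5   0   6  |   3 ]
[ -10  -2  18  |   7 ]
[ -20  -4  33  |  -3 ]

Forward elimination:
R2 <- R2 - (2)*R1:  [  0  -2   6   1 ]
R3 <- R3 - (4)*R1:  [   0   -4    9  -15 ]
R3 <- R3 - (2)*R2:  [   0    0   -3  -17 ]
Row echelon form:
[ -5   0   6  |    3 ]
[  0  -2   6  |    1 ]
[  0   0  -3  |  -17 ]

REF = [-5 0 6 3; 0 -2 6 1; 0 0 -3 -17]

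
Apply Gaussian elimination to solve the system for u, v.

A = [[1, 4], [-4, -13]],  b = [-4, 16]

Forward elimination on [A|b]:
R2 <- R2 - (-4)*R1:  [ 0  3  0 ]
Row echelon form:
[ 1  4  |  -4 ]
[ 0  3  |   0 ]
Back-substitution:
v = (0) / 3 = 0
u = (-4 - (4)*(0)) / 1 = -4

(-4, 0)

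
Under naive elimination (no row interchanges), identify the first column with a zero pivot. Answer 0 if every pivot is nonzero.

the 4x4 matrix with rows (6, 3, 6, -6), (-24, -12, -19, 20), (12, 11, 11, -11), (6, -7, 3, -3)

Naive forward elimination:
R2 <- R2 - (-4)*R1:  [  0   0   5  -4 ]
R3 <- R3 - (2)*R1:  [  0   5  -1   1 ]
R4 <- R4 - (1)*R1:  [   0  -10   -3    3 ]
Matrix at this point:
[ 6    3   6  -6 ]
[ 0    0   5  -4 ]
[ 0    5  -1   1 ]
[ 0  -10  -3   3 ]
Pivot entry (2,2) is zero but row 3 has 5 in column 2 -> naive elimination stops; a row interchange (e.g. R2 <-> R3) would be required here.

first zero-pivot column = 2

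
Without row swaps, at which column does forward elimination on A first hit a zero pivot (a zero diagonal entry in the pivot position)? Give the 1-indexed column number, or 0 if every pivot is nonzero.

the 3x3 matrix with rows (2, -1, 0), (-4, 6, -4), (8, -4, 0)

Naive forward elimination:
R2 <- R2 - (-2)*R1:  [  0   4  -4 ]
R3 <- R3 - (4)*R1:  [ 0  0  0 ]
Matrix at this point:
[ 2  -1   0 ]
[ 0   4  -4 ]
[ 0   0   0 ]
Pivot entry (3,3) in the last row is zero and there are no rows below to swap with -> zero pivot in column 3 (A is singular).

first zero-pivot column = 3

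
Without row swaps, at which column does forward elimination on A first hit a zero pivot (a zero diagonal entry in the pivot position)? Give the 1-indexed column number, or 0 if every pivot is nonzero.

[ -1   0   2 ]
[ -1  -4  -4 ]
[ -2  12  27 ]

first zero-pivot column = 0

Naive forward elimination:
R2 <- R2 - (1)*R1:  [  0  -4  -6 ]
R3 <- R3 - (2)*R1:  [  0  12  23 ]
R3 <- R3 - (-3)*R2:  [ 0  0  5 ]
All pivots nonzero; naive elimination completes without hitting a zero pivot.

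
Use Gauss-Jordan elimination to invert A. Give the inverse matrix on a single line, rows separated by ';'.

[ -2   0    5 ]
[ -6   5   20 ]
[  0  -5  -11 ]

inverse = [3/4 -5/12 -5/12; -11/10 11/30 1/6; 1/2 -1/6 -1/6]

Gauss-Jordan on [A | I]:
R1 <- (1/-2)*R1:  [    1     0  -5/2  |  -1/2     0     0 ]
R2 <- R2 - (-6)*R1:  [  0   5   5  |  -3   1   0 ]
R2 <- (1/5)*R2:  [    0     1     1  |  -3/5   1/5     0 ]
R3 <- R3 - (-5)*R2:  [  0   0  -6  |  -3   1   1 ]
R3 <- (1/-6)*R3:  [    0     0     1  |   1/2  -1/6  -1/6 ]
R1 <- R1 - (-5/2)*R3:  [     1      0      0  |    3/4  -5/12  -5/12 ]
R2 <- R2 - (1)*R3:  [      0       1       0  |  -11/10   11/30     1/6 ]
Right block of [I | A^{-1}] is the inverse:
[    3/4  -5/12  -5/12 ]
[ -11/10  11/30    1/6 ]
[    1/2   -1/6   -1/6 ]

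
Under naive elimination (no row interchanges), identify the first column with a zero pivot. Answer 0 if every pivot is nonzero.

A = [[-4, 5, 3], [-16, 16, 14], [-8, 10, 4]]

first zero-pivot column = 0

Naive forward elimination:
R2 <- R2 - (4)*R1:  [  0  -4   2 ]
R3 <- R3 - (2)*R1:  [  0   0  -2 ]
All pivots nonzero; naive elimination completes without hitting a zero pivot.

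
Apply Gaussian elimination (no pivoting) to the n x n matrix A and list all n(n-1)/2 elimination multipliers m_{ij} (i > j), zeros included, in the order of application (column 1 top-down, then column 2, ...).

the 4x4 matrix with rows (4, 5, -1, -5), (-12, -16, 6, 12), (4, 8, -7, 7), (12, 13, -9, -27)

Forward elimination:
R2 <- R2 - (-3)*R1:  [  0  -1   3  -3 ]
R3 <- R3 - (1)*R1:  [  0   3  -6  12 ]
R4 <- R4 - (3)*R1:  [   0   -2   -6  -12 ]
R3 <- R3 - (-3)*R2:  [ 0  0  3  3 ]
R4 <- R4 - (2)*R2:  [   0    0  -12   -6 ]
R4 <- R4 - (-4)*R3:  [ 0  0  0  6 ]
Multipliers (in order of application): m_{21} = -3, m_{31} = 1, m_{41} = 3, m_{32} = -3, m_{42} = 2, m_{43} = -4

multipliers: -3, 1, 3, -3, 2, -4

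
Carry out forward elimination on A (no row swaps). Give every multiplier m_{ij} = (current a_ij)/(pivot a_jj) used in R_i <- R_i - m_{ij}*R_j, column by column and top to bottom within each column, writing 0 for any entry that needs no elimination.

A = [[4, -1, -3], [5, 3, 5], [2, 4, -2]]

Forward elimination:
R2 <- R2 - (5/4)*R1:  [    0  17/4  35/4 ]
R3 <- R3 - (1/2)*R1:  [    0   9/2  -1/2 ]
R3 <- R3 - (18/17)*R2:  [       0        0  -166/17 ]
Multipliers (in order of application): m_{21} = 5/4, m_{31} = 1/2, m_{32} = 18/17

multipliers: 5/4, 1/2, 18/17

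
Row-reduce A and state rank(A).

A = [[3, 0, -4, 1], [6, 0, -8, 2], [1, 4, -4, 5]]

rank(A) = 2

Row reduction:
R2 <- R2 - (2)*R1:  [ 0  0  0  0 ]
R3 <- R3 - (1/3)*R1:  [    0     4  -8/3  14/3 ]
R2 <-> R3   (pivot in column 2 was zero)
[ 3  0    -4     1 ]
[ 0  4  -8/3  14/3 ]
[ 0  0     0     0 ]
Row echelon form:
[ 3  0    -4     1 ]
[ 0  4  -8/3  14/3 ]
[ 0  0     0     0 ]
Nonzero rows / pivot columns: 2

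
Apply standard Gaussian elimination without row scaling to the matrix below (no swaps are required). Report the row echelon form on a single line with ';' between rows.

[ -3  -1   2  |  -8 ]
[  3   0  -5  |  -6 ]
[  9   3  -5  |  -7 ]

REF = [-3 -1 2 -8; 0 -1 -3 -14; 0 0 1 -31]

Forward elimination:
R2 <- R2 - (-1)*R1:  [   0   -1   -3  -14 ]
R3 <- R3 - (-3)*R1:  [   0    0    1  -31 ]
Row echelon form:
[ -3  -1   2  |   -8 ]
[  0  -1  -3  |  -14 ]
[  0   0   1  |  -31 ]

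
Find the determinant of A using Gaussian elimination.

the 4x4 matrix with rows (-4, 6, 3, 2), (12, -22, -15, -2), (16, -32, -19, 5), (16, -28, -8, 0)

Forward elimination:
R2 <- R2 - (-3)*R1:  [  0  -4  -6   4 ]
R3 <- R3 - (-4)*R1:  [  0  -8  -7  13 ]
R4 <- R4 - (-4)*R1:  [  0  -4   4   8 ]
R3 <- R3 - (2)*R2:  [ 0  0  5  5 ]
R4 <- R4 - (1)*R2:  [  0   0  10   4 ]
R4 <- R4 - (2)*R3:  [  0   0   0  -6 ]
Upper-triangular form:
[ -4   6   3   2 ]
[  0  -4  -6   4 ]
[  0   0   5   5 ]
[  0   0   0  -6 ]
det(A) = (-1)^0 * (-4) * (-4) * (5) * (-6) = -480  (0 row swaps -> sign +1)

det(A) = -480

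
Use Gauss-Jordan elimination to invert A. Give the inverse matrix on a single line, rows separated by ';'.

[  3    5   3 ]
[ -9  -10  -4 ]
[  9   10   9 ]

Gauss-Jordan on [A | I]:
R1 <- (1/3)*R1:  [   1  5/3    1  |  1/3    0    0 ]
R2 <- R2 - (-9)*R1:  [ 0  5  5  |  3  1  0 ]
R3 <- R3 - (9)*R1:  [  0  -5   0  |  -3   0   1 ]
R2 <- (1/5)*R2:  [   0    1    1  |  3/5  1/5    0 ]
R1 <- R1 - (5/3)*R2:  [    1     0  -2/3  |  -2/3  -1/3     0 ]
R3 <- R3 - (-5)*R2:  [ 0  0  5  |  0  1  1 ]
R3 <- (1/5)*R3:  [   0    0    1  |    0  1/5  1/5 ]
R1 <- R1 - (-2/3)*R3:  [    1     0     0  |  -2/3  -1/5  2/15 ]
R2 <- R2 - (1)*R3:  [    0     1     0  |   3/5     0  -1/5 ]
Right block of [I | A^{-1}] is the inverse:
[ -2/3  -1/5  2/15 ]
[  3/5     0  -1/5 ]
[    0   1/5   1/5 ]

inverse = [-2/3 -1/5 2/15; 3/5 0 -1/5; 0 1/5 1/5]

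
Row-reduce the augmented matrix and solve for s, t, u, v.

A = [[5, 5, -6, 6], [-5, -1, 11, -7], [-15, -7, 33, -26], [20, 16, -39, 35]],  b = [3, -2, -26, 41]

Forward elimination on [A|b]:
R2 <- R2 - (-1)*R1:  [  0   4   5  -1   1 ]
R3 <- R3 - (-3)*R1:  [   0    8   15   -8  -17 ]
R4 <- R4 - (4)*R1:  [   0   -4  -15   11   29 ]
R3 <- R3 - (2)*R2:  [   0    0    5   -6  -19 ]
R4 <- R4 - (-1)*R2:  [   0    0  -10   10   30 ]
R4 <- R4 - (-2)*R3:  [  0   0   0  -2  -8 ]
Row echelon form:
[ 5  5  -6   6  |    3 ]
[ 0  4   5  -1  |    1 ]
[ 0  0   5  -6  |  -19 ]
[ 0  0   0  -2  |   -8 ]
Back-substitution:
v = (-8) / -2 = 4
u = (-19 - (-6)*(4)) / 5 = 1
t = (1 - (5)*(1) - (-1)*(4)) / 4 = 0
s = (3 - (5)*(0) - (-6)*(1) - (6)*(4)) / 5 = -3

(-3, 0, 1, 4)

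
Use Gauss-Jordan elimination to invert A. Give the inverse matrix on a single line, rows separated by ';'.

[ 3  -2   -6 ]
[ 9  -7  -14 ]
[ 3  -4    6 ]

Gauss-Jordan on [A | I]:
R1 <- (1/3)*R1:  [    1  -2/3    -2  |   1/3     0     0 ]
R2 <- R2 - (9)*R1:  [  0  -1   4  |  -3   1   0 ]
R3 <- R3 - (3)*R1:  [  0  -2  12  |  -1   0   1 ]
R2 <- (1/-1)*R2:  [  0   1  -4  |   3  -1   0 ]
R1 <- R1 - (-2/3)*R2:  [     1      0  -14/3  |    7/3   -2/3      0 ]
R3 <- R3 - (-2)*R2:  [  0   0   4  |   5  -2   1 ]
R3 <- (1/4)*R3:  [    0     0     1  |   5/4  -1/2   1/4 ]
R1 <- R1 - (-14/3)*R3:  [    1     0     0  |  49/6    -3   7/6 ]
R2 <- R2 - (-4)*R3:  [  0   1   0  |   8  -3   1 ]
Right block of [I | A^{-1}] is the inverse:
[ 49/6    -3  7/6 ]
[    8    -3    1 ]
[  5/4  -1/2  1/4 ]

inverse = [49/6 -3 7/6; 8 -3 1; 5/4 -1/2 1/4]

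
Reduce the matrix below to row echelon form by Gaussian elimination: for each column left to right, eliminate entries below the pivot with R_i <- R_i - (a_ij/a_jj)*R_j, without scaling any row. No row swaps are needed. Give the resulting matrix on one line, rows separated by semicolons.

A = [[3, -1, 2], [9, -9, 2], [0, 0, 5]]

Forward elimination:
R2 <- R2 - (3)*R1:  [  0  -6  -4 ]
Row echelon form:
[ 3  -1   2 ]
[ 0  -6  -4 ]
[ 0   0   5 ]

REF = [3 -1 2; 0 -6 -4; 0 0 5]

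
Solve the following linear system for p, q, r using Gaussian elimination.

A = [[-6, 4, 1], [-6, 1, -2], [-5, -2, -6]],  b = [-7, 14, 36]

(-2, -4, -3)

Forward elimination on [A|b]:
R2 <- R2 - (1)*R1:  [  0  -3  -3  21 ]
R3 <- R3 - (5/6)*R1:  [     0  -16/3  -41/6  251/6 ]
R3 <- R3 - (16/9)*R2:  [    0     0  -3/2   9/2 ]
Row echelon form:
[ -6   4     1  |   -7 ]
[  0  -3    -3  |   21 ]
[  0   0  -3/2  |  9/2 ]
Back-substitution:
r = (9/2) / (-3/2) = -3
q = (21 - (-3)*(-3)) / -3 = -4
p = (-7 - (4)*(-4) - (1)*(-3)) / -6 = -2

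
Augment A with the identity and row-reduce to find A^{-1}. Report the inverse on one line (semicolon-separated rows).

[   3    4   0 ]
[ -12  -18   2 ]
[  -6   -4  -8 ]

Gauss-Jordan on [A | I]:
R1 <- (1/3)*R1:  [   1  4/3    0  |  1/3    0    0 ]
R2 <- R2 - (-12)*R1:  [  0  -2   2  |   4   1   0 ]
R3 <- R3 - (-6)*R1:  [  0   4  -8  |   2   0   1 ]
R2 <- (1/-2)*R2:  [    0     1    -1  |    -2  -1/2     0 ]
R1 <- R1 - (4/3)*R2:  [   1    0  4/3  |    3  2/3    0 ]
R3 <- R3 - (4)*R2:  [  0   0  -4  |  10   2   1 ]
R3 <- (1/-4)*R3:  [    0     0     1  |  -5/2  -1/2  -1/4 ]
R1 <- R1 - (4/3)*R3:  [    1     0     0  |  19/3   4/3   1/3 ]
R2 <- R2 - (-1)*R3:  [    0     1     0  |  -9/2    -1  -1/4 ]
Right block of [I | A^{-1}] is the inverse:
[ 19/3   4/3   1/3 ]
[ -9/2    -1  -1/4 ]
[ -5/2  -1/2  -1/4 ]

inverse = [19/3 4/3 1/3; -9/2 -1 -1/4; -5/2 -1/2 -1/4]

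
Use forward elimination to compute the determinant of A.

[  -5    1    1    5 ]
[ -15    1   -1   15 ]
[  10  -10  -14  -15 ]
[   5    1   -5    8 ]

det(A) = 120

Forward elimination:
R2 <- R2 - (3)*R1:  [  0  -2  -4   0 ]
R3 <- R3 - (-2)*R1:  [   0   -8  -12   -5 ]
R4 <- R4 - (-1)*R1:  [  0   2  -4  13 ]
R3 <- R3 - (4)*R2:  [  0   0   4  -5 ]
R4 <- R4 - (-1)*R2:  [  0   0  -8  13 ]
R4 <- R4 - (-2)*R3:  [ 0  0  0  3 ]
Upper-triangular form:
[ -5   1   1   5 ]
[  0  -2  -4   0 ]
[  0   0   4  -5 ]
[  0   0   0   3 ]
det(A) = (-1)^0 * (-5) * (-2) * (4) * (3) = 120  (0 row swaps -> sign +1)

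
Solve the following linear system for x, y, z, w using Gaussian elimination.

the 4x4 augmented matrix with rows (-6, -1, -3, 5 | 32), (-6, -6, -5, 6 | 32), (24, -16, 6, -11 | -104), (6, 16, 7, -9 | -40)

Forward elimination on [A|b]:
R2 <- R2 - (1)*R1:  [  0  -5  -2   1   0 ]
R3 <- R3 - (-4)*R1:  [   0  -20   -6    9   24 ]
R4 <- R4 - (-1)*R1:  [  0  15   4  -4  -8 ]
R3 <- R3 - (4)*R2:  [  0   0   2   5  24 ]
R4 <- R4 - (-3)*R2:  [  0   0  -2  -1  -8 ]
R4 <- R4 - (-1)*R3:  [  0   0   0   4  16 ]
Row echelon form:
[ -6  -1  -3  5  |  32 ]
[  0  -5  -2  1  |   0 ]
[  0   0   2  5  |  24 ]
[  0   0   0  4  |  16 ]
Back-substitution:
w = (16) / 4 = 4
z = (24 - (5)*(4)) / 2 = 2
y = (0 - (-2)*(2) - (1)*(4)) / -5 = 0
x = (32 - (-1)*(0) - (-3)*(2) - (5)*(4)) / -6 = -3

(-3, 0, 2, 4)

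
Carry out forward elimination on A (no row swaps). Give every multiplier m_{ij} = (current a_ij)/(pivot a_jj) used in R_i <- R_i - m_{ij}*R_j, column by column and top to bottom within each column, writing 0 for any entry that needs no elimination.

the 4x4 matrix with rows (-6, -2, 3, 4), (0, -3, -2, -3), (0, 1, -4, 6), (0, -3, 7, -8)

Forward elimination:
R2: entry in column 1 is already 0 -> m_{21} = 0 (no row operation needed)
R3: entry in column 1 is already 0 -> m_{31} = 0 (no row operation needed)
R4: entry in column 1 is already 0 -> m_{41} = 0 (no row operation needed)
R3 <- R3 - (-1/3)*R2:  [     0      0  -14/3      5 ]
R4 <- R4 - (1)*R2:  [  0   0   9  -5 ]
R4 <- R4 - (-27/14)*R3:  [     0      0      0  65/14 ]
Multipliers (in order of application): m_{21} = 0, m_{31} = 0, m_{41} = 0, m_{32} = -1/3, m_{42} = 1, m_{43} = -27/14

multipliers: 0, 0, 0, -1/3, 1, -27/14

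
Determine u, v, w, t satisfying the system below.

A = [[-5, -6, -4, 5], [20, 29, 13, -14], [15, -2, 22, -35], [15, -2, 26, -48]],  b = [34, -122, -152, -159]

(-5, 1, -5, -1)

Forward elimination on [A|b]:
R2 <- R2 - (-4)*R1:  [  0   5  -3   6  14 ]
R3 <- R3 - (-3)*R1:  [   0  -20   10  -20  -50 ]
R4 <- R4 - (-3)*R1:  [   0  -20   14  -33  -57 ]
R3 <- R3 - (-4)*R2:  [  0   0  -2   4   6 ]
R4 <- R4 - (-4)*R2:  [  0   0   2  -9  -1 ]
R4 <- R4 - (-1)*R3:  [  0   0   0  -5   5 ]
Row echelon form:
[ -5  -6  -4   5  |  34 ]
[  0   5  -3   6  |  14 ]
[  0   0  -2   4  |   6 ]
[  0   0   0  -5  |   5 ]
Back-substitution:
t = (5) / -5 = -1
w = (6 - (4)*(-1)) / -2 = -5
v = (14 - (-3)*(-5) - (6)*(-1)) / 5 = 1
u = (34 - (-6)*(1) - (-4)*(-5) - (5)*(-1)) / -5 = -5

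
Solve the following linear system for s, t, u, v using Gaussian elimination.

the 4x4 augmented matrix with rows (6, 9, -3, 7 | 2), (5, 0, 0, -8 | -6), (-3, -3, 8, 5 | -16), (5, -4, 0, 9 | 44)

Forward elimination on [A|b]:
R2 <- R2 - (5/6)*R1:  [     0  -15/2    5/2  -83/6  -23/3 ]
R3 <- R3 - (-1/2)*R1:  [    0   3/2  13/2  17/2   -15 ]
R4 <- R4 - (5/6)*R1:  [     0  -23/2    5/2   19/6  127/3 ]
R3 <- R3 - (-1/5)*R2:  [       0        0        7    86/15  -248/15 ]
R4 <- R4 - (23/15)*R2:  [       0        0     -4/3  1097/45  2434/45 ]
R4 <- R4 - (-4/21)*R3:  [         0          0          0   8023/315  16046/315 ]
Row echelon form:
[ 6      9   -3         7  |          2 ]
[ 0  -15/2  5/2     -83/6  |      -23/3 ]
[ 0      0    7     86/15  |    -248/15 ]
[ 0      0    0  8023/315  |  16046/315 ]
Back-substitution:
v = (16046/315) / (8023/315) = 2
u = (-248/15 - (86/15)*(2)) / 7 = -4
t = (-23/3 - (5/2)*(-4) - (-83/6)*(2)) / (-15/2) = -4
s = (2 - (9)*(-4) - (-3)*(-4) - (7)*(2)) / 6 = 2

(2, -4, -4, 2)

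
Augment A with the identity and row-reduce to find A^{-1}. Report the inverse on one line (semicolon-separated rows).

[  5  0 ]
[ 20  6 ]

inverse = [1/5 0; -2/3 1/6]

Gauss-Jordan on [A | I]:
R1 <- (1/5)*R1:  [   1    0  |  1/5    0 ]
R2 <- R2 - (20)*R1:  [  0   6  |  -4   1 ]
R2 <- (1/6)*R2:  [    0     1  |  -2/3   1/6 ]
Right block of [I | A^{-1}] is the inverse:
[  1/5    0 ]
[ -2/3  1/6 ]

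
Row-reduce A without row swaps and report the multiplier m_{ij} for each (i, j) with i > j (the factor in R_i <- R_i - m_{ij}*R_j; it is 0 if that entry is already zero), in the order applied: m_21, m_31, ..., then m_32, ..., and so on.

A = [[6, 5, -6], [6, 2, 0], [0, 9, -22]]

Forward elimination:
R2 <- R2 - (1)*R1:  [  0  -3   6 ]
R3: entry in column 1 is already 0 -> m_{31} = 0 (no row operation needed)
R3 <- R3 - (-3)*R2:  [  0   0  -4 ]
Multipliers (in order of application): m_{21} = 1, m_{31} = 0, m_{32} = -3

multipliers: 1, 0, -3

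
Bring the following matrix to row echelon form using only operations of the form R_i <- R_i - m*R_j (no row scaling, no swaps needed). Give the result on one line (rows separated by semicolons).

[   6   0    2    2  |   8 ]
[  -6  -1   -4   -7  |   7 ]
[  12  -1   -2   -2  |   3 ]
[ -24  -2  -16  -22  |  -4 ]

REF = [6 0 2 2 8; 0 -1 -2 -5 15; 0 0 -4 -1 -28; 0 0 0 -3 26]

Forward elimination:
R2 <- R2 - (-1)*R1:  [  0  -1  -2  -5  15 ]
R3 <- R3 - (2)*R1:  [   0   -1   -6   -6  -13 ]
R4 <- R4 - (-4)*R1:  [   0   -2   -8  -14   28 ]
R3 <- R3 - (1)*R2:  [   0    0   -4   -1  -28 ]
R4 <- R4 - (2)*R2:  [  0   0  -4  -4  -2 ]
R4 <- R4 - (1)*R3:  [  0   0   0  -3  26 ]
Row echelon form:
[ 6   0   2   2  |    8 ]
[ 0  -1  -2  -5  |   15 ]
[ 0   0  -4  -1  |  -28 ]
[ 0   0   0  -3  |   26 ]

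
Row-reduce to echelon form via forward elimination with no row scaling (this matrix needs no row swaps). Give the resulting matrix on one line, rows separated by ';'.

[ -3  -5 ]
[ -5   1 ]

REF = [-3 -5; 0 28/3]

Forward elimination:
R2 <- R2 - (5/3)*R1:  [    0  28/3 ]
Row echelon form:
[ -3    -5 ]
[  0  28/3 ]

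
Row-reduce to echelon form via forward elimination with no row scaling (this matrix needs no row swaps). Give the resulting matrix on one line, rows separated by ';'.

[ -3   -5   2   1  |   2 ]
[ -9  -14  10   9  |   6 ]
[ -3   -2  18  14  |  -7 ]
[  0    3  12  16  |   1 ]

REF = [-3 -5 2 1 2; 0 1 4 6 0; 0 0 4 -5 -9; 0 0 0 -2 1]

Forward elimination:
R2 <- R2 - (3)*R1:  [ 0  1  4  6  0 ]
R3 <- R3 - (1)*R1:  [  0   3  16  13  -9 ]
R3 <- R3 - (3)*R2:  [  0   0   4  -5  -9 ]
R4 <- R4 - (3)*R2:  [  0   0   0  -2   1 ]
Row echelon form:
[ -3  -5  2   1  |   2 ]
[  0   1  4   6  |   0 ]
[  0   0  4  -5  |  -9 ]
[  0   0  0  -2  |   1 ]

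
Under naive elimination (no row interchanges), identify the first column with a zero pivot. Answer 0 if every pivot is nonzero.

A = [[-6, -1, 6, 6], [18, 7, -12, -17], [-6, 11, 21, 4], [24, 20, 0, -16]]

Naive forward elimination:
R2 <- R2 - (-3)*R1:  [ 0  4  6  1 ]
R3 <- R3 - (1)*R1:  [  0  12  15  -2 ]
R4 <- R4 - (-4)*R1:  [  0  16  24   8 ]
R3 <- R3 - (3)*R2:  [  0   0  -3  -5 ]
R4 <- R4 - (4)*R2:  [ 0  0  0  4 ]
All pivots nonzero; naive elimination completes without hitting a zero pivot.

first zero-pivot column = 0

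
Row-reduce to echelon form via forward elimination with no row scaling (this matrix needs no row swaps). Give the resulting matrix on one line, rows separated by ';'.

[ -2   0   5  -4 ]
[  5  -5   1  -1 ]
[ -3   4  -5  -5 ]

REF = [-2 0 5 -4; 0 -5 27/2 -11; 0 0 -17/10 -39/5]

Forward elimination:
R2 <- R2 - (-5/2)*R1:  [    0    -5  27/2   -11 ]
R3 <- R3 - (3/2)*R1:  [     0      4  -25/2      1 ]
R3 <- R3 - (-4/5)*R2:  [      0       0  -17/10   -39/5 ]
Row echelon form:
[ -2   0       5     -4 ]
[  0  -5    27/2    -11 ]
[  0   0  -17/10  -39/5 ]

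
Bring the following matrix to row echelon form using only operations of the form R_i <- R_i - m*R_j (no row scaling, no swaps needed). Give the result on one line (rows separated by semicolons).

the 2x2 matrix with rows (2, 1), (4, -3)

REF = [2 1; 0 -5]

Forward elimination:
R2 <- R2 - (2)*R1:  [  0  -5 ]
Row echelon form:
[ 2   1 ]
[ 0  -5 ]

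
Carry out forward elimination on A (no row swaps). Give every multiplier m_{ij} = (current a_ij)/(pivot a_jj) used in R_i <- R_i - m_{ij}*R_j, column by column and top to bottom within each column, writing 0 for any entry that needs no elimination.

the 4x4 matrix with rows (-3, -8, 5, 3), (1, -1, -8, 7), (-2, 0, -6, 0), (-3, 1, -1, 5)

multipliers: -1/3, 2/3, 1, -16/11, -27/11, 79/68

Forward elimination:
R2 <- R2 - (-1/3)*R1:  [     0  -11/3  -19/3      8 ]
R3 <- R3 - (2/3)*R1:  [     0   16/3  -28/3     -2 ]
R4 <- R4 - (1)*R1:  [  0   9  -6   2 ]
R3 <- R3 - (-16/11)*R2:  [       0        0  -204/11   106/11 ]
R4 <- R4 - (-27/11)*R2:  [       0        0  -237/11   238/11 ]
R4 <- R4 - (79/68)*R3:  [      0       0       0  355/34 ]
Multipliers (in order of application): m_{21} = -1/3, m_{31} = 2/3, m_{41} = 1, m_{32} = -16/11, m_{42} = -27/11, m_{43} = 79/68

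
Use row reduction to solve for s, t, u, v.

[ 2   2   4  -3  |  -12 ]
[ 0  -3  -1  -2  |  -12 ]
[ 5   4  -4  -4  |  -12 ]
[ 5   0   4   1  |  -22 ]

(-4, 3, -1, 2)

Forward elimination on [A|b]:
R3 <- R3 - (5/2)*R1:  [   0   -1  -14  7/2   18 ]
R4 <- R4 - (5/2)*R1:  [    0    -5    -6  17/2     8 ]
R3 <- R3 - (1/3)*R2:  [     0      0  -41/3   25/6     22 ]
R4 <- R4 - (5/3)*R2:  [     0      0  -13/3   71/6     28 ]
R4 <- R4 - (13/41)*R3:  [      0       0       0  431/41  862/41 ]
Row echelon form:
[ 2   2      4      -3  |     -12 ]
[ 0  -3     -1      -2  |     -12 ]
[ 0   0  -41/3    25/6  |      22 ]
[ 0   0      0  431/41  |  862/41 ]
Back-substitution:
v = (862/41) / (431/41) = 2
u = (22 - (25/6)*(2)) / (-41/3) = -1
t = (-12 - (-1)*(-1) - (-2)*(2)) / -3 = 3
s = (-12 - (2)*(3) - (4)*(-1) - (-3)*(2)) / 2 = -4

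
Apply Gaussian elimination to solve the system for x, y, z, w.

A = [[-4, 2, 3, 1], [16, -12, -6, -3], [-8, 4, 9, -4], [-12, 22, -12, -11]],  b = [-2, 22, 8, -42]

(-2, -4, 0, -2)

Forward elimination on [A|b]:
R2 <- R2 - (-4)*R1:  [  0  -4   6   1  14 ]
R3 <- R3 - (2)*R1:  [  0   0   3  -6  12 ]
R4 <- R4 - (3)*R1:  [   0   16  -21  -14  -36 ]
R4 <- R4 - (-4)*R2:  [   0    0    3  -10   20 ]
R4 <- R4 - (1)*R3:  [  0   0   0  -4   8 ]
Row echelon form:
[ -4   2  3   1  |  -2 ]
[  0  -4  6   1  |  14 ]
[  0   0  3  -6  |  12 ]
[  0   0  0  -4  |   8 ]
Back-substitution:
w = (8) / -4 = -2
z = (12 - (-6)*(-2)) / 3 = 0
y = (14 - (6)*(0) - (1)*(-2)) / -4 = -4
x = (-2 - (2)*(-4) - (3)*(0) - (1)*(-2)) / -4 = -2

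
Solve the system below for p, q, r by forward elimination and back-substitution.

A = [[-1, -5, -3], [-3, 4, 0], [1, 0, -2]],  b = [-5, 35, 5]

(-5, 5, -5)

Forward elimination on [A|b]:
R2 <- R2 - (3)*R1:  [  0  19   9  50 ]
R3 <- R3 - (-1)*R1:  [  0  -5  -5   0 ]
R3 <- R3 - (-5/19)*R2:  [      0       0  -50/19  250/19 ]
Row echelon form:
[ -1  -5      -3  |      -5 ]
[  0  19       9  |      50 ]
[  0   0  -50/19  |  250/19 ]
Back-substitution:
r = (250/19) / (-50/19) = -5
q = (50 - (9)*(-5)) / 19 = 5
p = (-5 - (-5)*(5) - (-3)*(-5)) / -1 = -5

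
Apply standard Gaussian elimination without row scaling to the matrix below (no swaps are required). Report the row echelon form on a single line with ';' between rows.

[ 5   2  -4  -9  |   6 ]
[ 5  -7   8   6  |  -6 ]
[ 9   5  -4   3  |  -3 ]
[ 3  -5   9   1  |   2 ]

Forward elimination:
R2 <- R2 - (1)*R1:  [   0   -9   12   15  -12 ]
R3 <- R3 - (9/5)*R1:  [     0    7/5   16/5   96/5  -69/5 ]
R4 <- R4 - (3/5)*R1:  [     0  -31/5   57/5   32/5   -8/5 ]
R3 <- R3 - (-7/45)*R2:  [      0       0   76/15  323/15   -47/3 ]
R4 <- R4 - (31/45)*R2:  [      0       0   47/15  -59/15    20/3 ]
R4 <- R4 - (47/76)*R3:  [       0        0        0    -69/4  1243/76 ]
Row echelon form:
[ 5   2     -4      -9  |        6 ]
[ 0  -9     12      15  |      -12 ]
[ 0   0  76/15  323/15  |    -47/3 ]
[ 0   0      0   -69/4  |  1243/76 ]

REF = [5 2 -4 -9 6; 0 -9 12 15 -12; 0 0 76/15 323/15 -47/3; 0 0 0 -69/4 1243/76]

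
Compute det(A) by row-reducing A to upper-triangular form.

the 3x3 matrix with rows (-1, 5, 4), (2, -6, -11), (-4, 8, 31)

det(A) = -24

Forward elimination:
R2 <- R2 - (-2)*R1:  [  0   4  -3 ]
R3 <- R3 - (4)*R1:  [   0  -12   15 ]
R3 <- R3 - (-3)*R2:  [ 0  0  6 ]
Upper-triangular form:
[ -1  5   4 ]
[  0  4  -3 ]
[  0  0   6 ]
det(A) = (-1)^0 * (-1) * (4) * (6) = -24  (0 row swaps -> sign +1)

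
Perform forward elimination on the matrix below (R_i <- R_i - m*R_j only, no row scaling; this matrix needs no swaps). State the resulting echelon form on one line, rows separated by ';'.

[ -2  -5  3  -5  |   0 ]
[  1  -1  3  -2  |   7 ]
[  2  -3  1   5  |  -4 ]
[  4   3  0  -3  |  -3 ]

REF = [-2 -5 3 -5 0; 0 -7/2 9/2 -9/2 7; 0 0 -44/7 72/7 -20; 0 0 0 -98/11 -82/11]

Forward elimination:
R2 <- R2 - (-1/2)*R1:  [    0  -7/2   9/2  -9/2     7 ]
R3 <- R3 - (-1)*R1:  [  0  -8   4   0  -4 ]
R4 <- R4 - (-2)*R1:  [   0   -7    6  -13   -3 ]
R3 <- R3 - (16/7)*R2:  [     0      0  -44/7   72/7    -20 ]
R4 <- R4 - (2)*R2:  [   0    0   -3   -4  -17 ]
R4 <- R4 - (21/44)*R3:  [      0       0       0  -98/11  -82/11 ]
Row echelon form:
[ -2    -5      3      -5  |       0 ]
[  0  -7/2    9/2    -9/2  |       7 ]
[  0     0  -44/7    72/7  |     -20 ]
[  0     0      0  -98/11  |  -82/11 ]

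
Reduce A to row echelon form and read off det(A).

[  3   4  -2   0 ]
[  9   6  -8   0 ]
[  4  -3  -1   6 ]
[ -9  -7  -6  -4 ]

det(A) = -1156

Forward elimination:
R2 <- R2 - (3)*R1:  [  0  -6  -2   0 ]
R3 <- R3 - (4/3)*R1:  [     0  -25/3    5/3      6 ]
R4 <- R4 - (-3)*R1:  [   0    5  -12   -4 ]
R3 <- R3 - (25/18)*R2:  [    0     0  40/9     6 ]
R4 <- R4 - (-5/6)*R2:  [     0      0  -41/3     -4 ]
R4 <- R4 - (-123/40)*R3:  [      0       0       0  289/20 ]
Upper-triangular form:
[ 3   4    -2       0 ]
[ 0  -6    -2       0 ]
[ 0   0  40/9       6 ]
[ 0   0     0  289/20 ]
det(A) = (-1)^0 * (3) * (-6) * (40/9) * (289/20) = -1156  (0 row swaps -> sign +1)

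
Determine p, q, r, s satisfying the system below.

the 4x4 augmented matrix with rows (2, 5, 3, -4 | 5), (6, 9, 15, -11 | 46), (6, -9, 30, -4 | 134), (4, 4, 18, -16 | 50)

(5, -2, 3, 1)

Forward elimination on [A|b]:
R2 <- R2 - (3)*R1:  [  0  -6   6   1  31 ]
R3 <- R3 - (3)*R1:  [   0  -24   21    8  119 ]
R4 <- R4 - (2)*R1:  [  0  -6  12  -8  40 ]
R3 <- R3 - (4)*R2:  [  0   0  -3   4  -5 ]
R4 <- R4 - (1)*R2:  [  0   0   6  -9   9 ]
R4 <- R4 - (-2)*R3:  [  0   0   0  -1  -1 ]
Row echelon form:
[ 2   5   3  -4  |   5 ]
[ 0  -6   6   1  |  31 ]
[ 0   0  -3   4  |  -5 ]
[ 0   0   0  -1  |  -1 ]
Back-substitution:
s = (-1) / -1 = 1
r = (-5 - (4)*(1)) / -3 = 3
q = (31 - (6)*(3) - (1)*(1)) / -6 = -2
p = (5 - (5)*(-2) - (3)*(3) - (-4)*(1)) / 2 = 5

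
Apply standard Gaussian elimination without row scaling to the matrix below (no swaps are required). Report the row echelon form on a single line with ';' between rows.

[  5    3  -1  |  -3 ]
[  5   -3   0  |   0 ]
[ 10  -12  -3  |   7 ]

REF = [5 3 -1 -3; 0 -6 1 3; 0 0 -4 4]

Forward elimination:
R2 <- R2 - (1)*R1:  [  0  -6   1   3 ]
R3 <- R3 - (2)*R1:  [   0  -18   -1   13 ]
R3 <- R3 - (3)*R2:  [  0   0  -4   4 ]
Row echelon form:
[ 5   3  -1  |  -3 ]
[ 0  -6   1  |   3 ]
[ 0   0  -4  |   4 ]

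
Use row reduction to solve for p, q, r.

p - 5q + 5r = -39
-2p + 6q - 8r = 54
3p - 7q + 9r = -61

(1, 4, -4)

Forward elimination on [A|b]:
R2 <- R2 - (-2)*R1:  [   0   -4    2  -24 ]
R3 <- R3 - (3)*R1:  [  0   8  -6  56 ]
R3 <- R3 - (-2)*R2:  [  0   0  -2   8 ]
Row echelon form:
[ 1  -5   5  |  -39 ]
[ 0  -4   2  |  -24 ]
[ 0   0  -2  |    8 ]
Back-substitution:
r = (8) / -2 = -4
q = (-24 - (2)*(-4)) / -4 = 4
p = (-39 - (-5)*(4) - (5)*(-4)) / 1 = 1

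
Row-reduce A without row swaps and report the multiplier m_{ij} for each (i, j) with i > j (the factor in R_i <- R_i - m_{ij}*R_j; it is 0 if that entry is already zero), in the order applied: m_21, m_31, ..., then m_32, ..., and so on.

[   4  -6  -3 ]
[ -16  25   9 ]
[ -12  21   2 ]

multipliers: -4, -3, 3

Forward elimination:
R2 <- R2 - (-4)*R1:  [  0   1  -3 ]
R3 <- R3 - (-3)*R1:  [  0   3  -7 ]
R3 <- R3 - (3)*R2:  [ 0  0  2 ]
Multipliers (in order of application): m_{21} = -4, m_{31} = -3, m_{32} = 3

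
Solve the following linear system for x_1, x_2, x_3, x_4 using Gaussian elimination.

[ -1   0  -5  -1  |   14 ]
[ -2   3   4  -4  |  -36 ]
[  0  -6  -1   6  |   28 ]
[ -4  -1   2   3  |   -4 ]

(2, 0, -4, 4)

Forward elimination on [A|b]:
R2 <- R2 - (2)*R1:  [   0    3   14   -2  -64 ]
R4 <- R4 - (4)*R1:  [   0   -1   22    7  -60 ]
R3 <- R3 - (-2)*R2:  [    0     0    27     2  -100 ]
R4 <- R4 - (-1/3)*R2:  [      0       0    80/3    19/3  -244/3 ]
R4 <- R4 - (80/81)*R3:  [       0        0        0   353/81  1412/81 ]
Row echelon form:
[ -1  0  -5      -1  |       14 ]
[  0  3  14      -2  |      -64 ]
[  0  0  27       2  |     -100 ]
[  0  0   0  353/81  |  1412/81 ]
Back-substitution:
x_4 = (1412/81) / (353/81) = 4
x_3 = (-100 - (2)*(4)) / 27 = -4
x_2 = (-64 - (14)*(-4) - (-2)*(4)) / 3 = 0
x_1 = (14 - (-5)*(-4) - (-1)*(4)) / -1 = 2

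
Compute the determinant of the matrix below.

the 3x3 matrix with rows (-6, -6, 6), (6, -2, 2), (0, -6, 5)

Forward elimination:
R2 <- R2 - (-1)*R1:  [  0  -8   8 ]
R3 <- R3 - (3/4)*R2:  [  0   0  -1 ]
Upper-triangular form:
[ -6  -6   6 ]
[  0  -8   8 ]
[  0   0  -1 ]
det(A) = (-1)^0 * (-6) * (-8) * (-1) = -48  (0 row swaps -> sign +1)

det(A) = -48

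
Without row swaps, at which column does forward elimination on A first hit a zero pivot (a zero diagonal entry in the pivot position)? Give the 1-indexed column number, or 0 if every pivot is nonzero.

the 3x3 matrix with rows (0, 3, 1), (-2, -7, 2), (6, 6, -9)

Naive forward elimination:
Pivot entry (1,1) is zero but row 2 has -2 in column 1 -> naive elimination stops; a row interchange (e.g. R1 <-> R2) would be required here.

first zero-pivot column = 1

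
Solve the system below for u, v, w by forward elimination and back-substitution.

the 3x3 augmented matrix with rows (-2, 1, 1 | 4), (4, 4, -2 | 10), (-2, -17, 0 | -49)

(-1, 3, -1)

Forward elimination on [A|b]:
R2 <- R2 - (-2)*R1:  [  0   6   0  18 ]
R3 <- R3 - (1)*R1:  [   0  -18   -1  -53 ]
R3 <- R3 - (-3)*R2:  [  0   0  -1   1 ]
Row echelon form:
[ -2  1   1  |   4 ]
[  0  6   0  |  18 ]
[  0  0  -1  |   1 ]
Back-substitution:
w = (1) / -1 = -1
v = (18) / 6 = 3
u = (4 - (1)*(3) - (1)*(-1)) / -2 = -1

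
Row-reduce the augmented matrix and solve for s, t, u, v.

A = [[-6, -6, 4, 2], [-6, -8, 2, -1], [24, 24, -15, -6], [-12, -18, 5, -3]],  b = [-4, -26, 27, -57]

(2, 2, 3, 4)

Forward elimination on [A|b]:
R2 <- R2 - (1)*R1:  [   0   -2   -2   -3  -22 ]
R3 <- R3 - (-4)*R1:  [  0   0   1   2  11 ]
R4 <- R4 - (2)*R1:  [   0   -6   -3   -7  -49 ]
R4 <- R4 - (3)*R2:  [  0   0   3   2  17 ]
R4 <- R4 - (3)*R3:  [   0    0    0   -4  -16 ]
Row echelon form:
[ -6  -6   4   2  |   -4 ]
[  0  -2  -2  -3  |  -22 ]
[  0   0   1   2  |   11 ]
[  0   0   0  -4  |  -16 ]
Back-substitution:
v = (-16) / -4 = 4
u = (11 - (2)*(4)) / 1 = 3
t = (-22 - (-2)*(3) - (-3)*(4)) / -2 = 2
s = (-4 - (-6)*(2) - (4)*(3) - (2)*(4)) / -6 = 2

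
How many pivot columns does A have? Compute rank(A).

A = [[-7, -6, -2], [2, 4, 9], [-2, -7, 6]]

Row reduction:
R2 <- R2 - (-2/7)*R1:  [    0  16/7  59/7 ]
R3 <- R3 - (2/7)*R1:  [     0  -37/7   46/7 ]
R3 <- R3 - (-37/16)*R2:  [      0       0  417/16 ]
Row echelon form:
[ -7    -6      -2 ]
[  0  16/7    59/7 ]
[  0     0  417/16 ]
Nonzero rows / pivot columns: 3

rank(A) = 3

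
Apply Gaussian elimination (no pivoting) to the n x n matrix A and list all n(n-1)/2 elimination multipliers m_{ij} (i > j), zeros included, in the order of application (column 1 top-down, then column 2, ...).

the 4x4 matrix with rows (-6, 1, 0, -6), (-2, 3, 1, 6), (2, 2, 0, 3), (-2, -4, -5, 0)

Forward elimination:
R2 <- R2 - (1/3)*R1:  [   0  8/3    1    8 ]
R3 <- R3 - (-1/3)*R1:  [   0  7/3    0    1 ]
R4 <- R4 - (1/3)*R1:  [     0  -13/3     -5      2 ]
R3 <- R3 - (7/8)*R2:  [    0     0  -7/8    -6 ]
R4 <- R4 - (-13/8)*R2:  [     0      0  -27/8     15 ]
R4 <- R4 - (27/7)*R3:  [     0      0      0  267/7 ]
Multipliers (in order of application): m_{21} = 1/3, m_{31} = -1/3, m_{41} = 1/3, m_{32} = 7/8, m_{42} = -13/8, m_{43} = 27/7

multipliers: 1/3, -1/3, 1/3, 7/8, -13/8, 27/7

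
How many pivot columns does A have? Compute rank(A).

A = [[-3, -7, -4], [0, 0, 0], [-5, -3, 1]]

Row reduction:
R3 <- R3 - (5/3)*R1:  [    0  26/3  23/3 ]
R2 <-> R3   (pivot in column 2 was zero)
[ -3    -7    -4 ]
[  0  26/3  23/3 ]
[  0     0     0 ]
Row echelon form:
[ -3    -7    -4 ]
[  0  26/3  23/3 ]
[  0     0     0 ]
Nonzero rows / pivot columns: 2

rank(A) = 2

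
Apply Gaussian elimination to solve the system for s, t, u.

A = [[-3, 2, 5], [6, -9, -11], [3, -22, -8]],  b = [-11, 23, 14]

Forward elimination on [A|b]:
R2 <- R2 - (-2)*R1:  [  0  -5  -1   1 ]
R3 <- R3 - (-1)*R1:  [   0  -20   -3    3 ]
R3 <- R3 - (4)*R2:  [  0   0   1  -1 ]
Row echelon form:
[ -3   2   5  |  -11 ]
[  0  -5  -1  |    1 ]
[  0   0   1  |   -1 ]
Back-substitution:
u = (-1) / 1 = -1
t = (1 - (-1)*(-1)) / -5 = 0
s = (-11 - (2)*(0) - (5)*(-1)) / -3 = 2

(2, 0, -1)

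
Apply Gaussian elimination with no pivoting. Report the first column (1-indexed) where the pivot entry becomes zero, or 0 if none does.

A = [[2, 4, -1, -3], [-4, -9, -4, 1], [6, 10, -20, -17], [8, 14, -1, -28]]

first zero-pivot column = 4

Naive forward elimination:
R2 <- R2 - (-2)*R1:  [  0  -1  -6  -5 ]
R3 <- R3 - (3)*R1:  [   0   -2  -17   -8 ]
R4 <- R4 - (4)*R1:  [   0   -2    3  -16 ]
R3 <- R3 - (2)*R2:  [  0   0  -5   2 ]
R4 <- R4 - (2)*R2:  [  0   0  15  -6 ]
R4 <- R4 - (-3)*R3:  [ 0  0  0  0 ]
Matrix at this point:
[ 2   4  -1  -3 ]
[ 0  -1  -6  -5 ]
[ 0   0  -5   2 ]
[ 0   0   0   0 ]
Pivot entry (4,4) in the last row is zero and there are no rows below to swap with -> zero pivot in column 4 (A is singular).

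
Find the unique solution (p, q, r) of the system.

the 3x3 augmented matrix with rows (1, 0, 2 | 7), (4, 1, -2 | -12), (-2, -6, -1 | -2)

Forward elimination on [A|b]:
R2 <- R2 - (4)*R1:  [   0    1  -10  -40 ]
R3 <- R3 - (-2)*R1:  [  0  -6   3  12 ]
R3 <- R3 - (-6)*R2:  [    0     0   -57  -228 ]
Row echelon form:
[ 1  0    2  |     7 ]
[ 0  1  -10  |   -40 ]
[ 0  0  -57  |  -228 ]
Back-substitution:
r = (-228) / -57 = 4
q = (-40 - (-10)*(4)) / 1 = 0
p = (7 - (2)*(4)) / 1 = -1

(-1, 0, 4)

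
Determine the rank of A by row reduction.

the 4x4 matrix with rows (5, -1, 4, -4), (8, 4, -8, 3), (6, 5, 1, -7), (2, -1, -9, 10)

rank(A) = 3

Row reduction:
R2 <- R2 - (8/5)*R1:  [     0   28/5  -72/5   47/5 ]
R3 <- R3 - (6/5)*R1:  [     0   31/5  -19/5  -11/5 ]
R4 <- R4 - (2/5)*R1:  [     0   -3/5  -53/5   58/5 ]
R3 <- R3 - (31/28)*R2:  [       0        0     85/7  -353/28 ]
R4 <- R4 - (-3/28)*R2:  [      0       0   -85/7  353/28 ]
R4 <- R4 - (-1)*R3:  [ 0  0  0  0 ]
Row echelon form:
[ 5    -1      4       -4 ]
[ 0  28/5  -72/5     47/5 ]
[ 0     0   85/7  -353/28 ]
[ 0     0      0        0 ]
Nonzero rows / pivot columns: 3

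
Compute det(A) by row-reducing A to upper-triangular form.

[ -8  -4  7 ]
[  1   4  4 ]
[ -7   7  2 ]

det(A) = 525

Forward elimination:
R2 <- R2 - (-1/8)*R1:  [    0   7/2  39/8 ]
R3 <- R3 - (7/8)*R1:  [     0   21/2  -33/8 ]
R3 <- R3 - (3)*R2:  [     0      0  -75/4 ]
Upper-triangular form:
[ -8   -4      7 ]
[  0  7/2   39/8 ]
[  0    0  -75/4 ]
det(A) = (-1)^0 * (-8) * (7/2) * (-75/4) = 525  (0 row swaps -> sign +1)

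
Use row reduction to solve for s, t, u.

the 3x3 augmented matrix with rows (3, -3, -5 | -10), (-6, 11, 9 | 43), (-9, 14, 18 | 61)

Forward elimination on [A|b]:
R2 <- R2 - (-2)*R1:  [  0   5  -1  23 ]
R3 <- R3 - (-3)*R1:  [  0   5   3  31 ]
R3 <- R3 - (1)*R2:  [ 0  0  4  8 ]
Row echelon form:
[ 3  -3  -5  |  -10 ]
[ 0   5  -1  |   23 ]
[ 0   0   4  |    8 ]
Back-substitution:
u = (8) / 4 = 2
t = (23 - (-1)*(2)) / 5 = 5
s = (-10 - (-3)*(5) - (-5)*(2)) / 3 = 5

(5, 5, 2)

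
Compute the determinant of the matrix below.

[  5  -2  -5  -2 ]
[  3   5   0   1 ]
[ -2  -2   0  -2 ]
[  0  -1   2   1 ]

Forward elimination:
R2 <- R2 - (3/5)*R1:  [    0  31/5     3  11/5 ]
R3 <- R3 - (-2/5)*R1:  [     0  -14/5     -2  -14/5 ]
R3 <- R3 - (-14/31)*R2:  [      0       0  -20/31  -56/31 ]
R4 <- R4 - (-5/31)*R2:  [     0      0  77/31  42/31 ]
R4 <- R4 - (-77/20)*R3:  [     0      0      0  -28/5 ]
Upper-triangular form:
[ 5    -2      -5      -2 ]
[ 0  31/5       3    11/5 ]
[ 0     0  -20/31  -56/31 ]
[ 0     0       0   -28/5 ]
det(A) = (-1)^0 * (5) * (31/5) * (-20/31) * (-28/5) = 112  (0 row swaps -> sign +1)

det(A) = 112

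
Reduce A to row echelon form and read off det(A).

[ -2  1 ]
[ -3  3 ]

Forward elimination:
R2 <- R2 - (3/2)*R1:  [   0  3/2 ]
Upper-triangular form:
[ -2    1 ]
[  0  3/2 ]
det(A) = (-1)^0 * (-2) * (3/2) = -3  (0 row swaps -> sign +1)

det(A) = -3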